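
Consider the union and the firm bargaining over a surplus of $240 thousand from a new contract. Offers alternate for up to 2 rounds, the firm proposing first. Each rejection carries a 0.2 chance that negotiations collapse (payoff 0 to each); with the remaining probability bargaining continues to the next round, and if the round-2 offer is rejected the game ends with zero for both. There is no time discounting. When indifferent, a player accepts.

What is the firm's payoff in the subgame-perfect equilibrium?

Round 2 (the union proposes): the firm will accept anything ≥ 0, so the union offers 0 and keeps 240.
Round 1 (the firm proposes): rejecting gives the union an expected 0.8 × 240 = 192; the firm offers that and keeps 48.

48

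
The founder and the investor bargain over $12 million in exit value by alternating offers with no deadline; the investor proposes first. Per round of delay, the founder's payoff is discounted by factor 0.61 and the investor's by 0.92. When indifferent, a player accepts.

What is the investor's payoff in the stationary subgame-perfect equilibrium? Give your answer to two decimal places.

10.67

In a stationary SPE each proposer offers the other exactly their discounted continuation value.
If the investor keeps x when proposing and the founder keeps y when proposing, then x = 12 − 0.61y and y = 12 − 0.92x.
Solving: x = 12(1 − 0.61) / (1 − 0.92·0.61) = 4.68 / 0.4388 ≈ 10.6655.
The founder gets 12 − 10.6655 ≈ 1.3345.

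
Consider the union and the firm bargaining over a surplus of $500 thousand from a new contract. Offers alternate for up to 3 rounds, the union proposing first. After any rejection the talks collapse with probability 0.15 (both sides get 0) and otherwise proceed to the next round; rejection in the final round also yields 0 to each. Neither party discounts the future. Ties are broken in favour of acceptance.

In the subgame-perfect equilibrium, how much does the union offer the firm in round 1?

By backward induction:
Round 3 (the union proposes): rejection yields 0 for the firm; the union offers 0 and keeps 500.
Round 2 (the firm proposes): rejecting gives the union an expected 0.85 × 500 = 425; the firm offers that and keeps 75.
Round 1 (the union proposes): rejecting gives the firm an expected 0.85 × 75 = 63.75, so the union offers 63.75, keeping 436.25.

63.75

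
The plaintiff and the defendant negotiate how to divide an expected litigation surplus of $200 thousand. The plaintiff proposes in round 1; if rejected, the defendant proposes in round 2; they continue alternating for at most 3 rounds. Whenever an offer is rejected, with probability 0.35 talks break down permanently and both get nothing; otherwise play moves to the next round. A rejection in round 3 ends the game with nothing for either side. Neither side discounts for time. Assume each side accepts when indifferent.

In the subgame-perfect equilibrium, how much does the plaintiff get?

154.5

Round 3 (the plaintiff proposes): rejection yields 0 for the defendant; the plaintiff offers 0 and keeps 200.
Round 2 (the defendant proposes): rejecting gives the plaintiff an expected 0.65 × 200 = 130. The defendant offers 130 and keeps 200 − 130 = 70.
Round 1 (the plaintiff proposes): rejecting gives the defendant an expected 0.65 × 70 = 45.5, so the plaintiff offers 45.5, keeping 154.5.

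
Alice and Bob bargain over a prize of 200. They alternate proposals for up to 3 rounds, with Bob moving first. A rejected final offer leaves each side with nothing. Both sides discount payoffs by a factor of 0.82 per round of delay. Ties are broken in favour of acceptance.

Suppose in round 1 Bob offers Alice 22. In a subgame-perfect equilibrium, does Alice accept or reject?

Reject

Work out Alice's continuation value if the offer is rejected.
Round 3 (Bob proposes): Alice will accept anything ≥ 0, so Bob offers 0 and keeps 200.
Round 2 (Alice proposes): Bob can get 200 next round, worth 0.82 × 200 = 164 now. Alice offers 164 and keeps 200 − 164 = 36.
So by rejecting in round 1, Alice gets 36 next round, worth 0.82 × 36 = 29.52 now.
Offer 22 < 29.52, so Alice rejects.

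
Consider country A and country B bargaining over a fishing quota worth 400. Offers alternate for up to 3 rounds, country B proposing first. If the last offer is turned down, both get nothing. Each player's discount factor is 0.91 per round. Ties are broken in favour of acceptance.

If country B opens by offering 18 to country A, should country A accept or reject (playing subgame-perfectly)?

Work out country A's continuation value if the offer is rejected.
Round 3 (country B proposes): rejection yields 0 for country A; country B offers 0 and keeps 400.
Round 2 (country A proposes): country B can get 400 next round, worth 0.91 × 400 = 364 now. Country A offers 364 and keeps 400 − 364 = 36.
So by rejecting in round 1, country A gets 36 next round, worth 0.91 × 36 = 32.76 now.
Offer 18 < 32.76, so country A rejects.

Reject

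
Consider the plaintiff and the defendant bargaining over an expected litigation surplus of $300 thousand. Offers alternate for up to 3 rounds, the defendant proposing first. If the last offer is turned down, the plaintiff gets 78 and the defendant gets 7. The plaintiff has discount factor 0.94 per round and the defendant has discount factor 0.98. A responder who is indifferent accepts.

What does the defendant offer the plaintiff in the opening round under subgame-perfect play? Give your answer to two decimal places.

77.49

Round 3 (the defendant proposes): the plaintiff gets 78 if talks fail, so the defendant offers 78 and keeps 222.
Round 2 (the plaintiff proposes): the defendant can get 222 next round, worth 0.98 × 222 = 217.56 now; the plaintiff offers that and keeps 82.44.
Round 1 (the defendant proposes): the plaintiff can get 82.44 next round, worth 0.94 × 82.44 = 77.4936 now; the defendant offers that and keeps 222.5064.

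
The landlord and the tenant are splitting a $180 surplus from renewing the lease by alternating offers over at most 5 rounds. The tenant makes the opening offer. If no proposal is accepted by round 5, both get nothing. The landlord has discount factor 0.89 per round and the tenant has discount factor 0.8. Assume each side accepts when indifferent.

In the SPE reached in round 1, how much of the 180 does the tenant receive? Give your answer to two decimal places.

125.15

Round 5 (the tenant proposes): rejection yields 0 for the landlord; the tenant offers 0 and keeps 180.
Round 4 (the landlord proposes): the tenant can get 180 next round, worth 0.8 × 180 = 144 now. The landlord offers 144 and keeps 180 − 144 = 36.
Round 3 (the tenant proposes): the landlord can get 36 next round, worth 0.89 × 36 = 32.04 now. The tenant offers 32.04 and keeps 180 − 32.04 = 147.96.
Round 2 (the landlord proposes): the tenant can get 147.96 next round, worth 0.8 × 147.96 = 118.368 now; the landlord offers that and keeps 61.632.
Round 1 (the tenant proposes): the landlord can get 61.632 next round, worth 0.89 × 61.632 = 54.85248 now, so the tenant offers 54.85248, keeping 125.14752.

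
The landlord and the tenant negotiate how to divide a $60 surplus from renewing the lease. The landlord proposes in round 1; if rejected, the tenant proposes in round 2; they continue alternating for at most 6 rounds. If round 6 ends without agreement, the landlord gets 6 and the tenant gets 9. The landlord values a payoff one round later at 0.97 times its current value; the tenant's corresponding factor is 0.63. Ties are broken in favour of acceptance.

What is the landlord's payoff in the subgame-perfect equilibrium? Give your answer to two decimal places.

By backward induction:
Round 6 (the tenant proposes): the landlord gets 6 if talks fail, so the tenant offers 6 and keeps 54.
Round 5 (the landlord proposes): the tenant can get 54 next round, worth 0.63 × 54 = 34.02 now, so the landlord offers 34.02, keeping 25.98.
Round 4 (the tenant proposes): the landlord can get 25.98 next round, worth 0.97 × 25.98 = 25.2006 now, so the tenant offers 25.2006, keeping 34.7994.
Round 3 (the landlord proposes): the tenant can get 34.7994 next round, worth 0.63 × 34.7994 = 21.923622 now; the landlord offers that and keeps 38.076378.
Round 2 (the tenant proposes): the landlord can get 38.076378 next round, worth 0.97 × 38.076378 = 36.93408666 now. The tenant offers 36.93408666 and keeps 60 − 36.93408666 = 23.06591334.
Round 1 (the landlord proposes): the tenant can get 23.06591334 next round, worth 0.63 × 23.06591334 = 14.5315254042 now; the landlord offers that and keeps 45.4684745958.

45.47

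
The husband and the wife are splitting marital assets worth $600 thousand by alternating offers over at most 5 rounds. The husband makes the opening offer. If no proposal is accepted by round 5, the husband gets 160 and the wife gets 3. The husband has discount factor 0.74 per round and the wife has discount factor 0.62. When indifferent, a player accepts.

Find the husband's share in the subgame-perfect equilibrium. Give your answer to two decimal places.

By backward induction:
Round 5 (the husband proposes): the wife gets 3 if talks fail, so the husband offers 3 and keeps 597.
Round 4 (the wife proposes): the husband can get 597 next round, worth 0.74 × 597 = 441.78 now; the wife offers that and keeps 158.22.
Round 3 (the husband proposes): the wife can get 158.22 next round, worth 0.62 × 158.22 = 98.0964 now, so the husband offers 98.0964, keeping 501.9036.
Round 2 (the wife proposes): the husband can get 501.9036 next round, worth 0.74 × 501.9036 = 371.408664 now, so the wife offers 371.408664, keeping 228.591336.
Round 1 (the husband proposes): the wife can get 228.591336 next round, worth 0.62 × 228.591336 = 141.72662832 now, so the husband offers 141.72662832, keeping 458.27337168.

458.27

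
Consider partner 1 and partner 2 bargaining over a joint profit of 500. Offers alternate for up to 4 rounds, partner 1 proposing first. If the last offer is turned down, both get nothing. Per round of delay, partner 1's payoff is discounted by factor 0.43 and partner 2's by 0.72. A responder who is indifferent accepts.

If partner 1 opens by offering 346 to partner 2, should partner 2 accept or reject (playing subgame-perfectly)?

Work out partner 2's continuation value if the offer is rejected.
Round 4 (partner 2 proposes): rejection yields 0 for partner 1; partner 2 offers 0 and keeps 500.
Round 3 (partner 1 proposes): partner 2 can get 500 next round, worth 0.72 × 500 = 360 now. Partner 1 offers 360 and keeps 500 − 360 = 140.
Round 2 (partner 2 proposes): partner 1 can get 140 next round, worth 0.43 × 140 = 60.2 now. Partner 2 offers 60.2 and keeps 500 − 60.2 = 439.8.
So by rejecting in round 1, partner 2 gets 439.8 next round, worth 0.72 × 439.8 = 316.656 now.
Offer 346 ≥ 316.656, so partner 2 accepts.

Accept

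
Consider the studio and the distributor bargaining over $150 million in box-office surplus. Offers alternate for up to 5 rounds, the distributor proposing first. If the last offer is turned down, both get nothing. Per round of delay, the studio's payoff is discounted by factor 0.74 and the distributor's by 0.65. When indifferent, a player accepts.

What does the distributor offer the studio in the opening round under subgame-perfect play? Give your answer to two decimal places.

Round 5 (the distributor proposes): rejection yields 0 for the studio; the distributor offers 0 and keeps 150.
Round 4 (the studio proposes): the distributor can get 150 next round, worth 0.65 × 150 = 97.5 now, so the studio offers 97.5, keeping 52.5.
Round 3 (the distributor proposes): the studio can get 52.5 next round, worth 0.74 × 52.5 = 38.85 now. The distributor offers 38.85 and keeps 150 − 38.85 = 111.15.
Round 2 (the studio proposes): the distributor can get 111.15 next round, worth 0.65 × 111.15 = 72.2475 now, so the studio offers 72.2475, keeping 77.7525.
Round 1 (the distributor proposes): the studio can get 77.7525 next round, worth 0.74 × 77.7525 = 57.53685 now, so the distributor offers 57.53685, keeping 92.46315.

57.54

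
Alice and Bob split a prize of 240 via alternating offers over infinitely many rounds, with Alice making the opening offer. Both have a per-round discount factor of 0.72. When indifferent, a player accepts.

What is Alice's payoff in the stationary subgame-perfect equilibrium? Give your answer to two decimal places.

139.53

In a stationary SPE each proposer offers the other exactly their discounted continuation value.
If Alice keeps x when proposing and Bob keeps y when proposing, then x = 240 − 0.72y and y = 240 − 0.72x.
Solving: x = 240(1 − 0.72) / (1 − 0.72·0.72) = 67.2 / 0.4816 ≈ 139.5349.
Bob gets 240 − 139.5349 ≈ 100.4651.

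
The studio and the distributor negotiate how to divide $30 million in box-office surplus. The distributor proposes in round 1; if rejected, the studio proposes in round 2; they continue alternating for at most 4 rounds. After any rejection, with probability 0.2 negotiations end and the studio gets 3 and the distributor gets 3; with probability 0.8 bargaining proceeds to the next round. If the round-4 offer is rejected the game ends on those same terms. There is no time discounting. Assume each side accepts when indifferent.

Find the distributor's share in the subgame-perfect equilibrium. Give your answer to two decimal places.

By backward induction:
Round 4 (the studio proposes): the distributor gets 3 if talks fail, so the studio offers 3 and keeps 27.
Round 3 (the distributor proposes): rejecting gives the studio an expected 0.8 × 27 + 0.2 × 3 = 22.2. The distributor offers 22.2 and keeps 30 − 22.2 = 7.8.
Round 2 (the studio proposes): rejecting gives the distributor an expected 0.8 × 7.8 + 0.2 × 3 = 6.84. The studio offers 6.84 and keeps 30 − 6.84 = 23.16.
Round 1 (the distributor proposes): rejecting gives the studio an expected 0.8 × 23.16 + 0.2 × 3 = 19.128, so the distributor offers 19.128, keeping 10.872.

10.87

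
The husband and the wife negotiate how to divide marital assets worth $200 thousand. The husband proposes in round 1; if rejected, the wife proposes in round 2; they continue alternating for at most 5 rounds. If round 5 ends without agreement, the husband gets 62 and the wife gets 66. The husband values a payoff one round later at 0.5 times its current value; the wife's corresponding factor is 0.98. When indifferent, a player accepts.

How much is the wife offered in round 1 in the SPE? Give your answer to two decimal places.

161.87

Round 5 (the husband proposes): the wife gets 66 if talks fail, so the husband offers 66 and keeps 134.
Round 4 (the wife proposes): the husband can get 134 next round, worth 0.5 × 134 = 67 now; the wife offers that and keeps 133.
Round 3 (the husband proposes): the wife can get 133 next round, worth 0.98 × 133 = 130.34 now, so the husband offers 130.34, keeping 69.66.
Round 2 (the wife proposes): the husband can get 69.66 next round, worth 0.5 × 69.66 = 34.83 now; the wife offers that and keeps 165.17.
Round 1 (the husband proposes): the wife can get 165.17 next round, worth 0.98 × 165.17 = 161.8666 now, so the husband offers 161.8666, keeping 38.1334.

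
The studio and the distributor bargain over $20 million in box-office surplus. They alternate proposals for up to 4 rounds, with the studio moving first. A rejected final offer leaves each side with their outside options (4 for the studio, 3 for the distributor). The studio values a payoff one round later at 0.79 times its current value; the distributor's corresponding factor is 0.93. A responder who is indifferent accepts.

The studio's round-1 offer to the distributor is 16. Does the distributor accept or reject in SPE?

Accept

Round 4 (the distributor proposes): the studio gets 4 if talks fail, so the distributor offers 4 and keeps 16.
Round 3 (the studio proposes): the distributor can get 16 next round, worth 0.93 × 16 = 14.88 now; the studio offers that and keeps 5.12.
Round 2 (the distributor proposes): the studio can get 5.12 next round, worth 0.79 × 5.12 = 4.0448 now. The distributor offers 4.0448 and keeps 20 − 4.0448 = 15.9552.
So by rejecting in round 1, the distributor gets 15.9552 next round, worth 0.93 × 15.9552 = 14.838336 now.
Offer 16 ≥ 14.838336, so the distributor accepts.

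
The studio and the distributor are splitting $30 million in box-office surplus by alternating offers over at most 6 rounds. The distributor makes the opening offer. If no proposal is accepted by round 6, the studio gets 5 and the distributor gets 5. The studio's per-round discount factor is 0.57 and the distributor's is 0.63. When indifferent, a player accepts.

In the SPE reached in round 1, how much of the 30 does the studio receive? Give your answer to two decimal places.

Round 6 (the studio proposes): the distributor gets 5 if talks fail, so the studio offers 5 and keeps 25.
Round 5 (the distributor proposes): the studio can get 25 next round, worth 0.57 × 25 = 14.25 now; the distributor offers that and keeps 15.75.
Round 4 (the studio proposes): the distributor can get 15.75 next round, worth 0.63 × 15.75 = 9.9225 now; the studio offers that and keeps 20.0775.
Round 3 (the distributor proposes): the studio can get 20.0775 next round, worth 0.57 × 20.0775 = 11.444175 now; the distributor offers that and keeps 18.555825.
Round 2 (the studio proposes): the distributor can get 18.555825 next round, worth 0.63 × 18.555825 = 11.69016975 now; the studio offers that and keeps 18.30983025.
Round 1 (the distributor proposes): the studio can get 18.30983025 next round, worth 0.57 × 18.30983025 = 10.4366032425 now, so the distributor offers 10.4366032425, keeping 19.5633967575.

10.44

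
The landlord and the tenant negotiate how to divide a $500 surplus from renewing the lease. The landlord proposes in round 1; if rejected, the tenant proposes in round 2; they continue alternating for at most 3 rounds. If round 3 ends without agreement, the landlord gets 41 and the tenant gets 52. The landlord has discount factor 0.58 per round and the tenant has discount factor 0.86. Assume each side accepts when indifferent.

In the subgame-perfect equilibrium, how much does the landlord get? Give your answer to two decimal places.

293.46

By backward induction:
Round 3 (the landlord proposes): the tenant gets 52 if talks fail, so the landlord offers 52 and keeps 448.
Round 2 (the tenant proposes): the landlord can get 448 next round, worth 0.58 × 448 = 259.84 now. The tenant offers 259.84 and keeps 500 − 259.84 = 240.16.
Round 1 (the landlord proposes): the tenant can get 240.16 next round, worth 0.86 × 240.16 = 206.5376 now; the landlord offers that and keeps 293.4624.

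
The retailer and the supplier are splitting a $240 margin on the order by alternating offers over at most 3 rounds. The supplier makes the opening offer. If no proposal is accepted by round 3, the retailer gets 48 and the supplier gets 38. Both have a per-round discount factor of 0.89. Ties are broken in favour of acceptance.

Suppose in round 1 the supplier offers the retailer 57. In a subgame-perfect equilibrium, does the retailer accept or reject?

Reject

Work out the retailer's continuation value if the offer is rejected.
Round 3 (the supplier proposes): the retailer gets 48 if talks fail, so the supplier offers 48 and keeps 192.
Round 2 (the retailer proposes): the supplier can get 192 next round, worth 0.89 × 192 = 170.88 now; the retailer offers that and keeps 69.12.
So by rejecting in round 1, the retailer gets 69.12 next round, worth 0.89 × 69.12 = 61.5168 now.
Offer 57 < 61.5168, so the retailer rejects.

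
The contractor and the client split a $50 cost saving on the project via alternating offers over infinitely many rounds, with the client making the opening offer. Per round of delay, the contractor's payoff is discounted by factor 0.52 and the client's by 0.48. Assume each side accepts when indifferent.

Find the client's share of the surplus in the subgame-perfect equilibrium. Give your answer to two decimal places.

Let x be the client's share when the client proposes and y be the contractor's share when the contractor proposes.
The contractor accepts iff offered ≥ 0.52·y, so x = 50 − 0.52y. Symmetrically y = 50 − 0.48x.
Substituting: x = 50 − 0.52(50 − 0.48x), giving x(1 − 0.48·0.52) = 50(1 − 0.52).
So x = 50 × 0.48 / 0.7504 ≈ 31.9829, and the contractor receives 50 − x ≈ 18.0171.

31.98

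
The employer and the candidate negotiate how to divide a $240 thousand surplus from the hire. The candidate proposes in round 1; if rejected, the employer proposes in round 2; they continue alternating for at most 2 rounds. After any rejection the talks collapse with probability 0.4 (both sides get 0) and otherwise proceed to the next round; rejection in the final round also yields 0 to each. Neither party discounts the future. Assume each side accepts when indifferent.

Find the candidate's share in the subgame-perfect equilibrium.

By backward induction:
Round 2 (the employer proposes): rejection yields 0 for the candidate; the employer offers 0 and keeps 240.
Round 1 (the candidate proposes): rejecting gives the employer an expected 0.6 × 240 = 144. The candidate offers 144 and keeps 240 − 144 = 96.

96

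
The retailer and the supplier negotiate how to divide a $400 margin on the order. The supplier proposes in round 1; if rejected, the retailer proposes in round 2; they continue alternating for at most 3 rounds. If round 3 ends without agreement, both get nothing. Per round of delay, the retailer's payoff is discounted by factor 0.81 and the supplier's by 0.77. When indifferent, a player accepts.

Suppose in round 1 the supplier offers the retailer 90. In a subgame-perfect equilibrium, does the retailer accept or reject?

Accept

Round 3 (the supplier proposes): rejection yields 0 for the retailer; the supplier offers 0 and keeps 400.
Round 2 (the retailer proposes): the supplier can get 400 next round, worth 0.77 × 400 = 308 now; the retailer offers that and keeps 92.
So by rejecting in round 1, the retailer gets 92 next round, worth 0.81 × 92 = 74.52 now.
Offer 90 ≥ 74.52, so the retailer accepts.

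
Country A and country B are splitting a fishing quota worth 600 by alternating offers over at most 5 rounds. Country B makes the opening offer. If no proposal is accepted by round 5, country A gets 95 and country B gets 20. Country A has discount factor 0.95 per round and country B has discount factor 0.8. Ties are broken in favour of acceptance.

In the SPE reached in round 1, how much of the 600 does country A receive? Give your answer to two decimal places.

Solve by backward induction from round 5.
Round 5 (country B proposes): country A gets 95 if talks fail, so country B offers 95 and keeps 505.
Round 4 (country A proposes): country B can get 505 next round, worth 0.8 × 505 = 404 now, so country A offers 404, keeping 196.
Round 3 (country B proposes): country A can get 196 next round, worth 0.95 × 196 = 186.2 now; country B offers that and keeps 413.8.
Round 2 (country A proposes): country B can get 413.8 next round, worth 0.8 × 413.8 = 331.04 now; country A offers that and keeps 268.96.
Round 1 (country B proposes): country A can get 268.96 next round, worth 0.95 × 268.96 = 255.512 now, so country B offers 255.512, keeping 344.488.

255.51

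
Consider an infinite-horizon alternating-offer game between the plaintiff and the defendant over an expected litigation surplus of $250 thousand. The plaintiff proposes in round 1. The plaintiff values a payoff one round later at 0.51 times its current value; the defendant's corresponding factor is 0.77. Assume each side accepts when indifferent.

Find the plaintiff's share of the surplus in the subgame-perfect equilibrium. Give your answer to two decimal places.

When the plaintiff proposes, the defendant accepts any offer worth at least 0.77 times what the defendant would get by proposing next round; and vice versa.
This gives x = 250 − 0.77y and y = 250 − 0.51x, where x and y are each side's share when it proposes.
Hence (1 − 0.77·0.51)x = 250(1 − 0.77), i.e. 0.6073·x = 57.5.
x ≈ 94.6814; the defendant's share is 250 − x ≈ 155.3186.

94.68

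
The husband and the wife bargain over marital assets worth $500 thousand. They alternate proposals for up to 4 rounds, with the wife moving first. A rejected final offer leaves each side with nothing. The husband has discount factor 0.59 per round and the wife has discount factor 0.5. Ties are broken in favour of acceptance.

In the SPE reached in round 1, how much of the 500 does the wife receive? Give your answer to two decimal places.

Solve by backward induction from round 4.
Round 4 (the husband proposes): rejection yields 0 for the wife; the husband offers 0 and keeps 500.
Round 3 (the wife proposes): the husband can get 500 next round, worth 0.59 × 500 = 295 now; the wife offers that and keeps 205.
Round 2 (the husband proposes): the wife can get 205 next round, worth 0.5 × 205 = 102.5 now; the husband offers that and keeps 397.5.
Round 1 (the wife proposes): the husband can get 397.5 next round, worth 0.59 × 397.5 = 234.525 now; the wife offers that and keeps 265.475.

265.48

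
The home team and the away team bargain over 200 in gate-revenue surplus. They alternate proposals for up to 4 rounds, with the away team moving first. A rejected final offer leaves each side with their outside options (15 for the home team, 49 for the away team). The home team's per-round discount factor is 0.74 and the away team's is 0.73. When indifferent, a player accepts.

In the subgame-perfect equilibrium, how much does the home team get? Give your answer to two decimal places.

100.32

Round 4 (the home team proposes): the away team gets 49 if talks fail, so the home team offers 49 and keeps 151.
Round 3 (the away team proposes): the home team can get 151 next round, worth 0.74 × 151 = 111.74 now; the away team offers that and keeps 88.26.
Round 2 (the home team proposes): the away team can get 88.26 next round, worth 0.73 × 88.26 = 64.4298 now; the home team offers that and keeps 135.5702.
Round 1 (the away team proposes): the home team can get 135.5702 next round, worth 0.74 × 135.5702 = 100.321948 now; the away team offers that and keeps 99.678052.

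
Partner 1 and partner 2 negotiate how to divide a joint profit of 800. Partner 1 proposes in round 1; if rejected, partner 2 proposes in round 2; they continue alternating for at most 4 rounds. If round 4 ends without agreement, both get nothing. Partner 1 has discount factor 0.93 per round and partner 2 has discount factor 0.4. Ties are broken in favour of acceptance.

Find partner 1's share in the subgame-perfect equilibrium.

658.56

Work backward from the last round.
Round 4 (partner 2 proposes): rejection yields 0 for partner 1; partner 2 offers 0 and keeps 800.
Round 3 (partner 1 proposes): partner 2 can get 800 next round, worth 0.4 × 800 = 320 now; partner 1 offers that and keeps 480.
Round 2 (partner 2 proposes): partner 1 can get 480 next round, worth 0.93 × 480 = 446.4 now. Partner 2 offers 446.4 and keeps 800 − 446.4 = 353.6.
Round 1 (partner 1 proposes): partner 2 can get 353.6 next round, worth 0.4 × 353.6 = 141.44 now, so partner 1 offers 141.44, keeping 658.56.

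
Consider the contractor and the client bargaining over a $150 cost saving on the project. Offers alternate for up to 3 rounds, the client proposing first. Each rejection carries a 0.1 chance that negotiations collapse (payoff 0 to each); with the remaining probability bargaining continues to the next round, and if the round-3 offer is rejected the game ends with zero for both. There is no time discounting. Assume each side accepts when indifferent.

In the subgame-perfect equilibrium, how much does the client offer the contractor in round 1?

13.5

Round 3 (the client proposes): the contractor will accept anything ≥ 0, so the client offers 0 and keeps 150.
Round 2 (the contractor proposes): rejecting gives the client an expected 0.9 × 150 = 135; the contractor offers that and keeps 15.
Round 1 (the client proposes): rejecting gives the contractor an expected 0.9 × 15 = 13.5; the client offers that and keeps 136.5.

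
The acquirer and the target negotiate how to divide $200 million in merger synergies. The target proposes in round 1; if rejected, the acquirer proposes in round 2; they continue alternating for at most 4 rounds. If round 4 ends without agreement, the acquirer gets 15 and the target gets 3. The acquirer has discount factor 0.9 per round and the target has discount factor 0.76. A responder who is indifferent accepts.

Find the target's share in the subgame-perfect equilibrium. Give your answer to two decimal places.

35.53

Round 4 (the acquirer proposes): the target gets 3 if talks fail, so the acquirer offers 3 and keeps 197.
Round 3 (the target proposes): the acquirer can get 197 next round, worth 0.9 × 197 = 177.3 now, so the target offers 177.3, keeping 22.7.
Round 2 (the acquirer proposes): the target can get 22.7 next round, worth 0.76 × 22.7 = 17.252 now. The acquirer offers 17.252 and keeps 200 − 17.252 = 182.748.
Round 1 (the target proposes): the acquirer can get 182.748 next round, worth 0.9 × 182.748 = 164.4732 now; the target offers that and keeps 35.5268.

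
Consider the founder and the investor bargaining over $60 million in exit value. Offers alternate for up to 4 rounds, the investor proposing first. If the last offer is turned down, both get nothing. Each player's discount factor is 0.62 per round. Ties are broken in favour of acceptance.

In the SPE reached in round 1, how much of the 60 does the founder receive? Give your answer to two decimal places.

28.44

Solve by backward induction from round 4.
Round 4 (the founder proposes): the investor will accept anything ≥ 0, so the founder offers 0 and keeps 60.
Round 3 (the investor proposes): the founder can get 60 next round, worth 0.62 × 60 = 37.2 now; the investor offers that and keeps 22.8.
Round 2 (the founder proposes): the investor can get 22.8 next round, worth 0.62 × 22.8 = 14.136 now, so the founder offers 14.136, keeping 45.864.
Round 1 (the investor proposes): the founder can get 45.864 next round, worth 0.62 × 45.864 = 28.43568 now; the investor offers that and keeps 31.56432.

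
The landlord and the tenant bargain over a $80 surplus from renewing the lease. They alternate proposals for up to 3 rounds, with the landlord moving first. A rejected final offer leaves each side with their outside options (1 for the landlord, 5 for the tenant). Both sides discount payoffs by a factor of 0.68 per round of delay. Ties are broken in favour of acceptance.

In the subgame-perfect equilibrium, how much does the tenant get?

Round 3 (the landlord proposes): the tenant gets 5 if talks fail, so the landlord offers 5 and keeps 75.
Round 2 (the tenant proposes): the landlord can get 75 next round, worth 0.68 × 75 = 51 now, so the tenant offers 51, keeping 29.
Round 1 (the landlord proposes): the tenant can get 29 next round, worth 0.68 × 29 = 19.72 now, so the landlord offers 19.72, keeping 60.28.

19.72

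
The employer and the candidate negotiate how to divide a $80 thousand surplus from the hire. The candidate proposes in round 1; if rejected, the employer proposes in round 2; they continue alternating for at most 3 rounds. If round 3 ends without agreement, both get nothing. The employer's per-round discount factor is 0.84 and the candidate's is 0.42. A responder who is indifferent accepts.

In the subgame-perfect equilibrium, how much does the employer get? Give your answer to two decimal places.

38.98

Round 3 (the candidate proposes): rejection yields 0 for the employer; the candidate offers 0 and keeps 80.
Round 2 (the employer proposes): the candidate can get 80 next round, worth 0.42 × 80 = 33.6 now; the employer offers that and keeps 46.4.
Round 1 (the candidate proposes): the employer can get 46.4 next round, worth 0.84 × 46.4 = 38.976 now; the candidate offers that and keeps 41.024.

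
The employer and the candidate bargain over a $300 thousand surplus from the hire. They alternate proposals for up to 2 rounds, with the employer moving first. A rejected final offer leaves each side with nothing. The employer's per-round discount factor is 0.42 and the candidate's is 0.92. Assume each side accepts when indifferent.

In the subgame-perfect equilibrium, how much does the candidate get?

276

Round 2 (the candidate proposes): rejection yields 0 for the employer; the candidate offers 0 and keeps 300.
Round 1 (the employer proposes): the candidate can get 300 next round, worth 0.92 × 300 = 276 now. The employer offers 276 and keeps 300 − 276 = 24.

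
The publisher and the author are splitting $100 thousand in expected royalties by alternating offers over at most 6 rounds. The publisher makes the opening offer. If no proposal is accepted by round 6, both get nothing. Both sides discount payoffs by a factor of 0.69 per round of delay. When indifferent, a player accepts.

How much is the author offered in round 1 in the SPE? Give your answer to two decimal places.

47.21

Solve by backward induction from round 6.
Round 6 (the author proposes): the publisher will accept anything ≥ 0, so the author offers 0 and keeps 100.
Round 5 (the publisher proposes): the author can get 100 next round, worth 0.69 × 100 = 69 now; the publisher offers that and keeps 31.
Round 4 (the author proposes): the publisher can get 31 next round, worth 0.69 × 31 = 21.39 now. The author offers 21.39 and keeps 100 − 21.39 = 78.61.
Round 3 (the publisher proposes): the author can get 78.61 next round, worth 0.69 × 78.61 = 54.2409 now; the publisher offers that and keeps 45.7591.
Round 2 (the author proposes): the publisher can get 45.7591 next round, worth 0.69 × 45.7591 = 31.573779 now. The author offers 31.573779 and keeps 100 − 31.573779 = 68.426221.
Round 1 (the publisher proposes): the author can get 68.426221 next round, worth 0.69 × 68.426221 = 47.21409249 now; the publisher offers that and keeps 52.78590751.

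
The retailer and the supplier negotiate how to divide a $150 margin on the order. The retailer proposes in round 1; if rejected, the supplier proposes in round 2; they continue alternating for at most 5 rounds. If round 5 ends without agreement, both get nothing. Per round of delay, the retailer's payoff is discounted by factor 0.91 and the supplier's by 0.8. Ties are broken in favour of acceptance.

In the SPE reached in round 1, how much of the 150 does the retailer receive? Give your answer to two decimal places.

Round 5 (the retailer proposes): rejection yields 0 for the supplier; the retailer offers 0 and keeps 150.
Round 4 (the supplier proposes): the retailer can get 150 next round, worth 0.91 × 150 = 136.5 now; the supplier offers that and keeps 13.5.
Round 3 (the retailer proposes): the supplier can get 13.5 next round, worth 0.8 × 13.5 = 10.8 now, so the retailer offers 10.8, keeping 139.2.
Round 2 (the supplier proposes): the retailer can get 139.2 next round, worth 0.91 × 139.2 = 126.672 now. The supplier offers 126.672 and keeps 150 − 126.672 = 23.328.
Round 1 (the retailer proposes): the supplier can get 23.328 next round, worth 0.8 × 23.328 = 18.6624 now; the retailer offers that and keeps 131.3376.

131.34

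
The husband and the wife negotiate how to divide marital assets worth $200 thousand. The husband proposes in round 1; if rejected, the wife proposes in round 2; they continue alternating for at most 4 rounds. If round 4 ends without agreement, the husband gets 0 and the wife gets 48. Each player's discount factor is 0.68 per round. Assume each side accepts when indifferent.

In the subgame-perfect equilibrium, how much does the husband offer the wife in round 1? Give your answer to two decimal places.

106.41

By backward induction:
Round 4 (the wife proposes): rejection yields 0 for the husband; the wife offers 0 and keeps 200.
Round 3 (the husband proposes): the wife can get 200 next round, worth 0.68 × 200 = 136 now. The husband offers 136 and keeps 200 − 136 = 64.
Round 2 (the wife proposes): the husband can get 64 next round, worth 0.68 × 64 = 43.52 now. The wife offers 43.52 and keeps 200 − 43.52 = 156.48.
Round 1 (the husband proposes): the wife can get 156.48 next round, worth 0.68 × 156.48 = 106.4064 now, so the husband offers 106.4064, keeping 93.5936.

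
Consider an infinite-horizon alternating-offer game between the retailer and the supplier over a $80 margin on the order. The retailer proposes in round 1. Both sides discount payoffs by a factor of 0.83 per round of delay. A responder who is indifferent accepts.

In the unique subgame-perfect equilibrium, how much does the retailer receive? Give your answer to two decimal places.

In a stationary SPE each proposer offers the other exactly their discounted continuation value.
If the retailer keeps x when proposing and the supplier keeps y when proposing, then x = 80 − 0.83y and y = 80 − 0.83x.
Solving: x = 80(1 − 0.83) / (1 − 0.83·0.83) = 13.6 / 0.3111 ≈ 43.7158.
The supplier gets 80 − 43.7158 ≈ 36.2842.

43.72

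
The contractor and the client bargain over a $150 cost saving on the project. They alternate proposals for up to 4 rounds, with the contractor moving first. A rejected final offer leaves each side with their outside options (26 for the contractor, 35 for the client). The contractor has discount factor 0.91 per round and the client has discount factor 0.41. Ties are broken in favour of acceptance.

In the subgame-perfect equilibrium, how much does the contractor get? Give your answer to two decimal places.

125.50

Work backward from the last round.
Round 4 (the client proposes): the contractor gets 26 if talks fail, so the client offers 26 and keeps 124.
Round 3 (the contractor proposes): the client can get 124 next round, worth 0.41 × 124 = 50.84 now, so the contractor offers 50.84, keeping 99.16.
Round 2 (the client proposes): the contractor can get 99.16 next round, worth 0.91 × 99.16 = 90.2356 now, so the client offers 90.2356, keeping 59.7644.
Round 1 (the contractor proposes): the client can get 59.7644 next round, worth 0.41 × 59.7644 = 24.503404 now; the contractor offers that and keeps 125.496596.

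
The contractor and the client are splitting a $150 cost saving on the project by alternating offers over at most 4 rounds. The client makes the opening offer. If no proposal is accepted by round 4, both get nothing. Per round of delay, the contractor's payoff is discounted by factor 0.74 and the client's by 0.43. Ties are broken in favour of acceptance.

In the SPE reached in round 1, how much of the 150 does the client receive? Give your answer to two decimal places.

51.41

Round 4 (the contractor proposes): rejection yields 0 for the client; the contractor offers 0 and keeps 150.
Round 3 (the client proposes): the contractor can get 150 next round, worth 0.74 × 150 = 111 now, so the client offers 111, keeping 39.
Round 2 (the contractor proposes): the client can get 39 next round, worth 0.43 × 39 = 16.77 now; the contractor offers that and keeps 133.23.
Round 1 (the client proposes): the contractor can get 133.23 next round, worth 0.74 × 133.23 = 98.5902 now, so the client offers 98.5902, keeping 51.4098.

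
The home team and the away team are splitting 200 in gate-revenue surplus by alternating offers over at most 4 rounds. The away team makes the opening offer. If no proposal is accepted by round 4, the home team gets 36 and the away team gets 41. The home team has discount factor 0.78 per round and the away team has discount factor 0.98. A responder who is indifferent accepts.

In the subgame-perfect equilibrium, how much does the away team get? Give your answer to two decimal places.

102.08

Round 4 (the home team proposes): the away team gets 41 if talks fail, so the home team offers 41 and keeps 159.
Round 3 (the away team proposes): the home team can get 159 next round, worth 0.78 × 159 = 124.02 now; the away team offers that and keeps 75.98.
Round 2 (the home team proposes): the away team can get 75.98 next round, worth 0.98 × 75.98 = 74.4604 now, so the home team offers 74.4604, keeping 125.5396.
Round 1 (the away team proposes): the home team can get 125.5396 next round, worth 0.78 × 125.5396 = 97.920888 now, so the away team offers 97.920888, keeping 102.079112.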